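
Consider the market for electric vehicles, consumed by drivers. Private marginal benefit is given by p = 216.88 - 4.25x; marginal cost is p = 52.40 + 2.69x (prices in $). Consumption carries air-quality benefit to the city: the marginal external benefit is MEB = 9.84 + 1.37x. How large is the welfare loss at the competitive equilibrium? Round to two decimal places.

Market equilibrium (private): 52.40 + 2.69x = 216.88 - 4.25x → x_m = 23.7003.
Social marginal benefit = demand + MEB = 226.72 - 2.88x.
Set SMB = MC: 226.72 - 2.88x = 52.40 + 2.69x → x* = 31.2962.
The welfare-loss triangle has base |x_m − x*| and height MEB(x_m) (the vertical gap between SMB and MC is zero at x* and MEB at x_m).
DWL = ½ × 7.5959 × 42.3094 = 160.6890.

DWL = $160.69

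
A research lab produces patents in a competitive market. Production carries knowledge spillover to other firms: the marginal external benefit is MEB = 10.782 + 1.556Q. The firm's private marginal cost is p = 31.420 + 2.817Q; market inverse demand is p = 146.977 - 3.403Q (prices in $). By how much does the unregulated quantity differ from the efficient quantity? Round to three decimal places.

8.510 units

Market equilibrium (private): 31.420 + 2.817Q = 146.977 - 3.403Q → Q_m = 18.5783.
Social marginal cost = private MC − MEB = 20.638 + 1.261Q.
Set SMC = demand: 20.638 + 1.261Q = 146.977 - 3.403Q → Q* = 27.0881.
Gap = |18.5783 − 27.0881| = 8.5098.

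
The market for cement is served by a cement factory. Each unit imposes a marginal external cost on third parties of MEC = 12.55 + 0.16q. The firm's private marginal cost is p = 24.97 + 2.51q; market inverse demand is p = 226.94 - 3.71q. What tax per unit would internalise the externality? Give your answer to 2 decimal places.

Social marginal cost = private MC + MEC = 37.52 + 2.67q.
Set SMC = demand: 37.52 + 2.67q = 226.94 - 3.71q → q* = 29.6897.
The Pigouvian tax equals MEC at q*: 12.55 + 0.16×29.6897 = 17.3004.

tax = 17.30 per unit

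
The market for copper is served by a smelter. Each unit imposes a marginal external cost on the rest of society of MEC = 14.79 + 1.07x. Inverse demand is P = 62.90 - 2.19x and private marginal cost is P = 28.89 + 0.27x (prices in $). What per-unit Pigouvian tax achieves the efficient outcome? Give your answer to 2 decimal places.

Social marginal cost = private MC + MEC = 43.68 + 1.34x.
Set SMC = demand: 43.68 + 1.34x = 62.90 - 2.19x → x* = 5.4448.
The Pigouvian tax equals MEC at x*: 14.79 + 1.07×5.4448 = 20.6159.

tax = $20.62 per unit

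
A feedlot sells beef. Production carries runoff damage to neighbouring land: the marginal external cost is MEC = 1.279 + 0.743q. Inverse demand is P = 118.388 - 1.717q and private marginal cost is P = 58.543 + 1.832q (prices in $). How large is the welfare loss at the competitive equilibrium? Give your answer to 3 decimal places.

DWL = $22.211

Market equilibrium (private): 58.543 + 1.832q = 118.388 - 1.717q → q_m = 16.8625.
Social marginal cost = private MC + MEC = 59.822 + 2.575q.
Set SMC = demand: 59.822 + 2.575q = 118.388 - 1.717q → q* = 13.6454.
Between q* and q_m the wedge SMC − demand runs linearly from 0 to MEC(q_m), so the loss is a triangle.
DWL = ½ × 3.2171 × 13.8078 = 22.2105.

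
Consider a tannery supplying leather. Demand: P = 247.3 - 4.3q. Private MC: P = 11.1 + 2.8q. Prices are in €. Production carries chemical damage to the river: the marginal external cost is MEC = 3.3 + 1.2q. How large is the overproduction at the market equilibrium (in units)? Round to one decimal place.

5.2 units

Market equilibrium (private): 11.1 + 2.8q = 247.3 - 4.3q → q_m = 33.2676.
Social marginal cost = private MC + MEC = 14.4 + 4.0q.
Set SMC = demand: 14.4 + 4.0q = 247.3 - 4.3q → q* = 28.0602.
Gap = |33.2676 − 28.0602| = 5.2074.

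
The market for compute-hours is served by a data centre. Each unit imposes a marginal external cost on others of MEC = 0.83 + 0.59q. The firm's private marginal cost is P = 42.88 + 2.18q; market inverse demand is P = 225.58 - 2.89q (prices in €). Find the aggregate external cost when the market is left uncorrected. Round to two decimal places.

Market equilibrium (private): 42.88 + 2.18q = 225.58 - 2.89q → q_m = 36.0355.
Total external cost = ∫₀^{q_m} (0.83 + 0.59q) dq = 0.83×36.0355 + ½×0.59×36.0355² = 412.9839.

€412.98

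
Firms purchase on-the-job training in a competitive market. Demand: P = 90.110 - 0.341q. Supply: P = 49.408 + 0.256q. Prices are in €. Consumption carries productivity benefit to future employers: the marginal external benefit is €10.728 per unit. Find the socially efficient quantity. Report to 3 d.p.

Social marginal benefit = demand + MEB = 100.838 - 0.341q.
Set SMB = MC: 100.838 - 0.341q = 49.408 + 0.256q → q* = 86.1474.

q* = 86.147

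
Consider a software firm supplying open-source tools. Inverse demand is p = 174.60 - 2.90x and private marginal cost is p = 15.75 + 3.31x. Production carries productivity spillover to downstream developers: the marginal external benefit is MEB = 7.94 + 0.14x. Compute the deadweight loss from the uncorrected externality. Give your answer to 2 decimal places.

Market equilibrium (private): 15.75 + 3.31x = 174.60 - 2.90x → x_m = 25.5797.
Social marginal cost = private MC − MEB = 7.81 + 3.17x.
Set SMC = demand: 7.81 + 3.17x = 174.60 - 2.90x → x* = 27.4778.
Between x* and x_m the wedge demand − SMC runs linearly from 0 to MEB(x_m), so the loss is a triangle.
DWL = ½ × 1.8981 × 11.5212 = 10.9342.

DWL = 10.93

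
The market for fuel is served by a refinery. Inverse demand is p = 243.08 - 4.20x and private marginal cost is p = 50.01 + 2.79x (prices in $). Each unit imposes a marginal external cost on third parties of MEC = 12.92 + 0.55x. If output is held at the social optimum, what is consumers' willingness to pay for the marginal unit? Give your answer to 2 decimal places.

Social marginal cost = private MC + MEC = 62.93 + 3.34x.
Set SMC = demand: 62.93 + 3.34x = 243.08 - 4.20x → x* = 23.8926.
Consumer price on the demand curve at x*: 243.08 − 4.20×23.8926 = 142.7311.

P = $142.73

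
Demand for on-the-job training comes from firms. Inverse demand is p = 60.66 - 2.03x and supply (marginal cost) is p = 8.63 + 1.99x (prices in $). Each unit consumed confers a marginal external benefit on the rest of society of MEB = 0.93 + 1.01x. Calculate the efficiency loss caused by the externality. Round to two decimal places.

DWL = $32.57

Market equilibrium (private): 8.63 + 1.99x = 60.66 - 2.03x → x_m = 12.9428.
Social marginal benefit = demand + MEB = 61.59 - 1.02x.
Set SMB = MC: 61.59 - 1.02x = 8.63 + 1.99x → x* = 17.5947.
Height of the DWL triangle at x_m is SMB(x_m) − MC(x_m) = MEB(x_m) = 14.0022.
DWL = ½ × 4.6519 × 14.0022 = 32.5684.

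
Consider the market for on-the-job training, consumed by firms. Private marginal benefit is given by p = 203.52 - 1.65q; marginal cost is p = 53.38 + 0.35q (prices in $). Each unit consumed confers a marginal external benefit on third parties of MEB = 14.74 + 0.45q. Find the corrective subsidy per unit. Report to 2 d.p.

subsidy = $62.61 per unit

Social marginal benefit = demand + MEB = 218.26 - 1.20q.
Set SMB = MC: 218.26 - 1.20q = 53.38 + 0.35q → q* = 106.3742.
The Pigouvian subsidy equals MEB at q*: 14.74 + 0.45×106.3742 = 62.6084.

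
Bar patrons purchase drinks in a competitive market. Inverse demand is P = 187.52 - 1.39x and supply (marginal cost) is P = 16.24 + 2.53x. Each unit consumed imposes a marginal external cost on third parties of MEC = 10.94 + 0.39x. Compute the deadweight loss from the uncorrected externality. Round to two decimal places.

Market equilibrium (private): 16.24 + 2.53x = 187.52 - 1.39x → x_m = 43.6939.
Social marginal benefit = demand − MEC = 176.58 - 1.78x.
Set SMB = MC: 176.58 - 1.78x = 16.24 + 2.53x → x* = 37.2019.
The welfare-loss triangle has base |x_m − x*| and height MEC(x_m) (the vertical gap between SMB and MC is zero at x* and MEC at x_m).
DWL = ½ × 6.4920 × 27.9806 = 90.8250.

DWL = 90.83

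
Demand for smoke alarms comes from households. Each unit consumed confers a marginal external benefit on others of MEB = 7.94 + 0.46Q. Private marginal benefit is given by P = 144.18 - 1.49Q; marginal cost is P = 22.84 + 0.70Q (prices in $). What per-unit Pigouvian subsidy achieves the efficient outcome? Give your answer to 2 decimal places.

Social marginal benefit = demand + MEB = 152.12 - 1.03Q.
Set SMB = MC: 152.12 - 1.03Q = 22.84 + 0.70Q → Q* = 74.7283.
The Pigouvian subsidy equals MEB at Q*: 7.94 + 0.46×74.7283 = 42.3150.

subsidy = $42.32 per unit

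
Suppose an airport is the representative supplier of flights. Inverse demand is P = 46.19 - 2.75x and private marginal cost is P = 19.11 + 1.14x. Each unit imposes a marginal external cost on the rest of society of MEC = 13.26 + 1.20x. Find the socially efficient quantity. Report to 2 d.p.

Social marginal cost = private MC + MEC = 32.37 + 2.34x.
Set SMC = demand: 32.37 + 2.34x = 46.19 - 2.75x → x* = 2.7151.

x* = 2.72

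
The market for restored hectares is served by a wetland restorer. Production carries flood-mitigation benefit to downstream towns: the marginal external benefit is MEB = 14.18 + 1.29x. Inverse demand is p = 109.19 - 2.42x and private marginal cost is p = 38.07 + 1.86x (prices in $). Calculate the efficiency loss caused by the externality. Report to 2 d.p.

DWL = $212.12

Market equilibrium (private): 38.07 + 1.86x = 109.19 - 2.42x → x_m = 16.6168.
Social marginal cost = private MC − MEB = 23.89 + 0.57x.
Set SMC = demand: 23.89 + 0.57x = 109.19 - 2.42x → x* = 28.5284.
Height of the DWL triangle at x_m is demand(x_m) − SMC(x_m) = MEB(x_m) = 35.6157.
DWL = ½ × 11.9116 × 35.6157 = 212.1200.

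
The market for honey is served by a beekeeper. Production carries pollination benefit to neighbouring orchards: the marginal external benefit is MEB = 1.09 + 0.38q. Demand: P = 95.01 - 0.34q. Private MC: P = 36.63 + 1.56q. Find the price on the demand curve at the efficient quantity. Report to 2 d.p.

Social marginal cost = private MC − MEB = 35.54 + 1.18q.
Set SMC = demand: 35.54 + 1.18q = 95.01 - 0.34q → q* = 39.1250.
Consumer price on the demand curve at q*: 95.01 − 0.34×39.1250 = 81.7075.

P = 81.71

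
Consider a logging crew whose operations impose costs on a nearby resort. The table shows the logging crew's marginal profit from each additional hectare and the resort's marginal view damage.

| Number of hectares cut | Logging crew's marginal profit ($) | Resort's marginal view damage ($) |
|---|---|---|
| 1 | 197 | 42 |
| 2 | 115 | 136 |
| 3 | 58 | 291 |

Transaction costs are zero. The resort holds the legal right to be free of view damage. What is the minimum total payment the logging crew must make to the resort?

Efficient level: marginal profit ≥ marginal view damage through level 1, so k* = 1.
With the resort holding the right, the logging crew must at least compensate total damage at k*: 42 = 42.

$42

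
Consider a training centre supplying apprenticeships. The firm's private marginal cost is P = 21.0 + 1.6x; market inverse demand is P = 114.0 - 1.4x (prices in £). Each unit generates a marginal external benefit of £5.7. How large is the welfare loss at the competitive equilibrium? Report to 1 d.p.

DWL = £5.4

Market equilibrium (private): 21.0 + 1.6x = 114.0 - 1.4x → x_m = 31.0000.
Social marginal cost = private MC − MEB = 15.3 + 1.6x.
Set SMC = demand: 15.3 + 1.6x = 114.0 - 1.4x → x* = 32.9000.
The loss is the area between SMC and demand from x* to x_m; with linear curves that's a triangle of height MEB(x_m).
DWL = ½ × 1.9000 × 5.7000 = 5.4150.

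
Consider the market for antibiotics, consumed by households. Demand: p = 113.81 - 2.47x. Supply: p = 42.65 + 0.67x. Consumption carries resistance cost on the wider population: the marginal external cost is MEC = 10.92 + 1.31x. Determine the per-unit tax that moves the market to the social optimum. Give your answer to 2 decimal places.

tax = 28.65 per unit

Social marginal benefit = demand − MEC = 102.89 - 3.78x.
Set SMB = MC: 102.89 - 3.78x = 42.65 + 0.67x → x* = 13.5371.
The Pigouvian tax equals MEC at x*: 10.92 + 1.31×13.5371 = 28.6536.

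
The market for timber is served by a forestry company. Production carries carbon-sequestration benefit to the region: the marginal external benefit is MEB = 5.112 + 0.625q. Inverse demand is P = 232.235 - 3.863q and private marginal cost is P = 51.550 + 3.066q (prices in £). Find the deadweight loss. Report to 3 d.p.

DWL = £36.357

Market equilibrium (private): 51.550 + 3.066q = 232.235 - 3.863q → q_m = 26.0766.
Social marginal cost = private MC − MEB = 46.438 + 2.441q.
Set SMC = demand: 46.438 + 2.441q = 232.235 - 3.863q → q* = 29.4729.
The loss is the area between SMC and demand from q* to q_m; with linear curves that's a triangle of height MEB(q_m).
DWL = ½ × 3.3963 × 21.4099 = 36.3572.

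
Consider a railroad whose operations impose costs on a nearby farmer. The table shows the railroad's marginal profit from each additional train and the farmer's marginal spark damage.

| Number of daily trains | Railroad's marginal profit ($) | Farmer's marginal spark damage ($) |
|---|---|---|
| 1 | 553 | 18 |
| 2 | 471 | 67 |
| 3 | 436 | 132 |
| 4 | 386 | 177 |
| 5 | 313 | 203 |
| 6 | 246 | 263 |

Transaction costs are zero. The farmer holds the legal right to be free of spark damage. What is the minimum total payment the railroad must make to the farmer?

Efficient level: marginal profit ≥ marginal spark damage through level 5, so k* = 5.
With the farmer holding the right, the railroad must at least compensate total damage at k*: 18 + 67 + 132 + 177 + 203 = 597.

$597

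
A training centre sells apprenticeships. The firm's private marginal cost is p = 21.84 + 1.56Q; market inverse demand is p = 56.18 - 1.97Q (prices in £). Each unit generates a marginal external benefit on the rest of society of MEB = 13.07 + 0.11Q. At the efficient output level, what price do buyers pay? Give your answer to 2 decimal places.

P = £28.87

Social marginal cost = private MC − MEB = 8.77 + 1.45Q.
Set SMC = demand: 8.77 + 1.45Q = 56.18 - 1.97Q → Q* = 13.8626.
Consumer price on the demand curve at Q*: 56.18 − 1.97×13.8626 = 28.8707.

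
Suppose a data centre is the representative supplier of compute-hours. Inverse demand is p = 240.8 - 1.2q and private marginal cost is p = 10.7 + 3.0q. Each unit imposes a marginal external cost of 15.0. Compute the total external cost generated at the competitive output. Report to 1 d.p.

Market equilibrium (private): 10.7 + 3.0q = 240.8 - 1.2q → q_m = 54.7857.
Total external cost = MEC × q_m = 15.0 × 54.7857 = 821.7855.

821.8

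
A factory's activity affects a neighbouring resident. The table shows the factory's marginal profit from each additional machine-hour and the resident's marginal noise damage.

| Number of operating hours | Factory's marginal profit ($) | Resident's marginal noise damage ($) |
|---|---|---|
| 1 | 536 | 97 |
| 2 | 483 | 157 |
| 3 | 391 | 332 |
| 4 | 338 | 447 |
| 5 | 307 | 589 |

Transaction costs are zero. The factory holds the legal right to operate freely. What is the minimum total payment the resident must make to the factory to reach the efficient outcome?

Left alone the factory would choose level 5 (marginal profit stays positive).
Efficient level: k* = 3 (marginal profit ≥ marginal noise damage through 3).
The resident must at least cover the factory's forgone profit from cutting 5→3: 338 + 307 = 645.

$645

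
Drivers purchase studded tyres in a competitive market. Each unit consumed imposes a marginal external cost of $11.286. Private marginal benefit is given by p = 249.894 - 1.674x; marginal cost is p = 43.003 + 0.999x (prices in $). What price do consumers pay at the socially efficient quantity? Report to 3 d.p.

Social marginal benefit = demand − MEC = 238.608 - 1.674x.
Set SMB = MC: 238.608 - 1.674x = 43.003 + 0.999x → x* = 73.1781.
Consumer price on the demand curve at x*: 249.894 − 1.674×73.1781 = 127.3939.

P = $127.394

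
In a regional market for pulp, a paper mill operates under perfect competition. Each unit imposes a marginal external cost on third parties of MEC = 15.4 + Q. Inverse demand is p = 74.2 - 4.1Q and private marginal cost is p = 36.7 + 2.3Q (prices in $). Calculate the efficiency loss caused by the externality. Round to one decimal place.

Market equilibrium (private): 36.7 + 2.3Q = 74.2 - 4.1Q → Q_m = 5.8594.
Social marginal cost = private MC + MEC = 52.1 + 3.3Q.
Set SMC = demand: 52.1 + 3.3Q = 74.2 - 4.1Q → Q* = 2.9865.
Height of the DWL triangle at Q_m is SMC(Q_m) − demand(Q_m) = MEC(Q_m) = 21.2594.
DWL = ½ × 2.8729 × 21.2594 = 30.5381.

DWL = $30.5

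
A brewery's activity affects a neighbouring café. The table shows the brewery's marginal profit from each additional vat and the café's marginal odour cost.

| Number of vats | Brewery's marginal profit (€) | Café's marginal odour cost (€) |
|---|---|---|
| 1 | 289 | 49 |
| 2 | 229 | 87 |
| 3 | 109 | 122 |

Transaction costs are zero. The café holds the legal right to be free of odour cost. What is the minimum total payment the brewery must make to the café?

Efficient level: marginal profit ≥ marginal odour cost through level 2, so k* = 2.
With the café holding the right, the brewery must at least compensate total damage at k*: 49 + 87 = 136.

€136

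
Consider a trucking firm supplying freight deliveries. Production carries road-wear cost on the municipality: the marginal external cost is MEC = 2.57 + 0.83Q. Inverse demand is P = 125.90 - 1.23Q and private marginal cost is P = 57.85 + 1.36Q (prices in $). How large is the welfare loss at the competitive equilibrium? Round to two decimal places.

Market equilibrium (private): 57.85 + 1.36Q = 125.90 - 1.23Q → Q_m = 26.2741.
Social marginal cost = private MC + MEC = 60.42 + 2.19Q.
Set SMC = demand: 60.42 + 2.19Q = 125.90 - 1.23Q → Q* = 19.1462.
The welfare-loss triangle has base |Q_m − Q*| and height MEC(Q_m) (the vertical gap between SMC and demand is zero at Q* and MEC at Q_m).
DWL = ½ × 7.1279 × 24.3775 = 86.8802.

DWL = $86.88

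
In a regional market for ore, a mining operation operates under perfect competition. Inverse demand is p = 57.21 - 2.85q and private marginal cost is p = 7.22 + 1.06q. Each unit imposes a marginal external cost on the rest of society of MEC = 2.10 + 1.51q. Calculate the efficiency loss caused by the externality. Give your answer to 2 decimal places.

Market equilibrium (private): 7.22 + 1.06q = 57.21 - 2.85q → q_m = 12.7852.
Social marginal cost = private MC + MEC = 9.32 + 2.57q.
Set SMC = demand: 9.32 + 2.57q = 57.21 - 2.85q → q* = 8.8358.
The welfare-loss triangle has base |q_m − q*| and height MEC(q_m) (the vertical gap between SMC and demand is zero at q* and MEC at q_m).
DWL = ½ × 3.9494 × 21.4056 = 42.2696.

DWL = 42.27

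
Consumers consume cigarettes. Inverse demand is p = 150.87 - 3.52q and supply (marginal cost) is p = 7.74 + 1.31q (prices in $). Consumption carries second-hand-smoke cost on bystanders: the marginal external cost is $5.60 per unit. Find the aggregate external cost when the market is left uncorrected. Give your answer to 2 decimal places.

Market equilibrium (private): 7.74 + 1.31q = 150.87 - 3.52q → q_m = 29.6335.
Total external cost = MEC × q_m = 5.60 × 29.6335 = 165.9476.

$165.95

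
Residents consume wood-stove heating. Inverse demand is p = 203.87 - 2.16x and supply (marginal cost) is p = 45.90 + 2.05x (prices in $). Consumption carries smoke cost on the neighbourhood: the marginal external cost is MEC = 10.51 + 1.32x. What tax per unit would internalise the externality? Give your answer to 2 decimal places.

tax = $45.71 per unit

Social marginal benefit = demand − MEC = 193.36 - 3.48x.
Set SMB = MC: 193.36 - 3.48x = 45.90 + 2.05x → x* = 26.6655.
The Pigouvian tax equals MEC at x*: 10.51 + 1.32×26.6655 = 45.7085.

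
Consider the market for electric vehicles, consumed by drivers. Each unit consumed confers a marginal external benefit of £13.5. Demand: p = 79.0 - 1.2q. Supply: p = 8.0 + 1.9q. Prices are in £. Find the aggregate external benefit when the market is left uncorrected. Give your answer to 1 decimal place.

Market equilibrium (private): 8.0 + 1.9q = 79.0 - 1.2q → q_m = 22.9032.
Total external benefit = MEB × q_m = 13.5 × 22.9032 = 309.1932.

£309.2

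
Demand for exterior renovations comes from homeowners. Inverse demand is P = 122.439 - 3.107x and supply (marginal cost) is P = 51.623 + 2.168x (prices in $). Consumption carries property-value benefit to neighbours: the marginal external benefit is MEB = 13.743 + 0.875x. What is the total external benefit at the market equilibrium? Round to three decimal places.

Market equilibrium (private): 51.623 + 2.168x = 122.439 - 3.107x → x_m = 13.4248.
Total external benefit = ∫₀^{x_m} (13.743 + 0.875x) dx = 13.743×13.4248 + ½×0.875×13.4248² = 263.3456.

$263.346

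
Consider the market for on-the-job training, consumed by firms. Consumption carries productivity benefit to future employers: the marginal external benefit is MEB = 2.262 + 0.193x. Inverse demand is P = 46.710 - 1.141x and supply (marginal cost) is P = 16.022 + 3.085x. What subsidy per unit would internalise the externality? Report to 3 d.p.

Social marginal benefit = demand + MEB = 48.972 - 0.948x.
Set SMB = MC: 48.972 - 0.948x = 16.022 + 3.085x → x* = 8.1701.
The Pigouvian subsidy equals MEB at x*: 2.262 + 0.193×8.1701 = 3.8388.

subsidy = 3.839 per unit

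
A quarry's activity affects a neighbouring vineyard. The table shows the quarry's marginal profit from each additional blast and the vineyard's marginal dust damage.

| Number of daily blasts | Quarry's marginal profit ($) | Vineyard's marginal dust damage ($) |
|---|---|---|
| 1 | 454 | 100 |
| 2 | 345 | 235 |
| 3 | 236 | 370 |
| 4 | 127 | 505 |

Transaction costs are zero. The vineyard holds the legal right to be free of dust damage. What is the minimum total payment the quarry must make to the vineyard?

$335

Efficient level: marginal profit ≥ marginal dust damage through level 2, so k* = 2.
With the vineyard holding the right, the quarry must at least compensate total damage at k*: 100 + 235 = 335.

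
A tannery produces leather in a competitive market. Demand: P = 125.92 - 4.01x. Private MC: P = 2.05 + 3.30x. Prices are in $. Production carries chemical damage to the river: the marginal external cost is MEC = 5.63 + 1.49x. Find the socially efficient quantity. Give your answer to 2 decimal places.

Social marginal cost = private MC + MEC = 7.68 + 4.79x.
Set SMC = demand: 7.68 + 4.79x = 125.92 - 4.01x → x* = 13.4364.

x* = 13.44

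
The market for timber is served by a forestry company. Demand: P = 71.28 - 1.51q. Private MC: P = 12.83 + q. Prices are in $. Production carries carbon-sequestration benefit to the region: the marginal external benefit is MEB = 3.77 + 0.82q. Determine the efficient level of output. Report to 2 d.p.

q* = 36.82

Social marginal cost = private MC − MEB = 9.06 + 0.18q.
Set SMC = demand: 9.06 + 0.18q = 71.28 - 1.51q → q* = 36.8166.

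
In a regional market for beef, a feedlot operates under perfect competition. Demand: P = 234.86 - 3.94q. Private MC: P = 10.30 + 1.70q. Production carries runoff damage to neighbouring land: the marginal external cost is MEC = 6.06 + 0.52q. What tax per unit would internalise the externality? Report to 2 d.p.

tax = 24.50 per unit

Social marginal cost = private MC + MEC = 16.36 + 2.22q.
Set SMC = demand: 16.36 + 2.22q = 234.86 - 3.94q → q* = 35.4708.
The Pigouvian tax equals MEC at q*: 6.06 + 0.52×35.4708 = 24.5048.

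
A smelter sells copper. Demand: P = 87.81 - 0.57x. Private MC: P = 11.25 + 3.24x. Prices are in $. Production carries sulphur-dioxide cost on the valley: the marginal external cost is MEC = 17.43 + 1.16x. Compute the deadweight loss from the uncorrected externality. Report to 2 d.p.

DWL = $166.97

Market equilibrium (private): 11.25 + 3.24x = 87.81 - 0.57x → x_m = 20.0945.
Social marginal cost = private MC + MEC = 28.68 + 4.40x.
Set SMC = demand: 28.68 + 4.40x = 87.81 - 0.57x → x* = 11.8974.
Height of the DWL triangle at x_m is SMC(x_m) − demand(x_m) = MEC(x_m) = 40.7396.
DWL = ½ × 8.1971 × 40.7396 = 166.9733.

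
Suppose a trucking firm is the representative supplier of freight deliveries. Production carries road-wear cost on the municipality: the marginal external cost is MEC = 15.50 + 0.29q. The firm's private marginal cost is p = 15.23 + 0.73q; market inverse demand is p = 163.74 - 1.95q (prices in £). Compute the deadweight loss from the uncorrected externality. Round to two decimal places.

Market equilibrium (private): 15.23 + 0.73q = 163.74 - 1.95q → q_m = 55.4142.
Social marginal cost = private MC + MEC = 30.73 + 1.02q.
Set SMC = demand: 30.73 + 1.02q = 163.74 - 1.95q → q* = 44.7845.
Height of the DWL triangle at q_m is SMC(q_m) − demand(q_m) = MEC(q_m) = 31.5701.
DWL = ½ × 10.6297 × 31.5701 = 167.7903.

DWL = £167.79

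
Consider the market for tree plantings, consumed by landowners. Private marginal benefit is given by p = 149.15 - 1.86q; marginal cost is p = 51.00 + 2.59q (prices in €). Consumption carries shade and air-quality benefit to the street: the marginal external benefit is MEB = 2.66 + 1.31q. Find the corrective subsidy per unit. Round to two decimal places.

subsidy = €44.72 per unit

Social marginal benefit = demand + MEB = 151.81 - 0.55q.
Set SMB = MC: 151.81 - 0.55q = 51.00 + 2.59q → q* = 32.1051.
The Pigouvian subsidy equals MEB at q*: 2.66 + 1.31×32.1051 = 44.7177.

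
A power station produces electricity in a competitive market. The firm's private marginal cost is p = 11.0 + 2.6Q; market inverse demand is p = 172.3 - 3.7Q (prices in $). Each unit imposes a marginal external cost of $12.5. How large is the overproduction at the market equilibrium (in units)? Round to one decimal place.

2.0 units

Market equilibrium (private): 11.0 + 2.6Q = 172.3 - 3.7Q → Q_m = 25.6032.
Social marginal cost = private MC + MEC = 23.5 + 2.6Q.
Set SMC = demand: 23.5 + 2.6Q = 172.3 - 3.7Q → Q* = 23.6190.
Gap = |25.6032 − 23.6190| = 1.9842.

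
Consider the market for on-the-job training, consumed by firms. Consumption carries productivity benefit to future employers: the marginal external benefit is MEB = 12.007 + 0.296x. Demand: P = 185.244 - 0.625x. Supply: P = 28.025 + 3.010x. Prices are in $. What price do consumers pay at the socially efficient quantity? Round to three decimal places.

Social marginal benefit = demand + MEB = 197.251 - 0.329x.
Set SMB = MC: 197.251 - 0.329x = 28.025 + 3.010x → x* = 50.6816.
Consumer price on the demand curve at x*: 185.244 − 0.625×50.6816 = 153.5680.

P = $153.568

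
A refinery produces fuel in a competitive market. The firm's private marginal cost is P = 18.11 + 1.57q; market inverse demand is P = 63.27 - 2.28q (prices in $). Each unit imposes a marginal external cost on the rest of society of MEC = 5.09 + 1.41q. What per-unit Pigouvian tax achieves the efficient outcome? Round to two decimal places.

Social marginal cost = private MC + MEC = 23.20 + 2.98q.
Set SMC = demand: 23.20 + 2.98q = 63.27 - 2.28q → q* = 7.6179.
The Pigouvian tax equals MEC at q*: 5.09 + 1.41×7.6179 = 15.8312.

tax = $15.83 per unit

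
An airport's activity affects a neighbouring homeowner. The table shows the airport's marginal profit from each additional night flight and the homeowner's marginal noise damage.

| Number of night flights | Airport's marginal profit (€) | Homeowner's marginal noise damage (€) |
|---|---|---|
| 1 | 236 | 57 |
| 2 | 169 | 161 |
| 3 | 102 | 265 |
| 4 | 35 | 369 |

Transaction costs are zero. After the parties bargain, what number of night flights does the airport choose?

Bargaining reaches the level where marginal profit last exceeds marginal noise damage.
That holds through level 2 (169 ≥ 161) but not at 3 (102 < 265).

2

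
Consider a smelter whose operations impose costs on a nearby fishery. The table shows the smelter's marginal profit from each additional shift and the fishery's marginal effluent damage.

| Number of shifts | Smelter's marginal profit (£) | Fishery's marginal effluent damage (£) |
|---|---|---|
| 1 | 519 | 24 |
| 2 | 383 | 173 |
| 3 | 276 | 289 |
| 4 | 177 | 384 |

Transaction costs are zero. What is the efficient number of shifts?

Bargaining reaches the level where marginal profit last exceeds marginal effluent damage.
That holds through level 2 (383 ≥ 173) but not at 3 (276 < 289).

2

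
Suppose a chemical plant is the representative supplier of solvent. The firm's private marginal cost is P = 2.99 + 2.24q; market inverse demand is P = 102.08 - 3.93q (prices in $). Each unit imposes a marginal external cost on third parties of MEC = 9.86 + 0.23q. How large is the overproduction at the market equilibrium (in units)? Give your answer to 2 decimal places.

Market equilibrium (private): 2.99 + 2.24q = 102.08 - 3.93q → q_m = 16.0600.
Social marginal cost = private MC + MEC = 12.85 + 2.47q.
Set SMC = demand: 12.85 + 2.47q = 102.08 - 3.93q → q* = 13.9422.
Gap = |16.0600 − 13.9422| = 2.1178.

2.12 units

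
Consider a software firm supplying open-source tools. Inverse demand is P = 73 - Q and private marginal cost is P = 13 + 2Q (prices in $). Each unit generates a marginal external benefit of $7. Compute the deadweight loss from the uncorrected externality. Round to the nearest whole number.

Market equilibrium (private): 13 + 2Q = 73 - Q → Q_m = 20.0000.
Social marginal cost = private MC − MEB = 6 + 2Q.
Set SMC = demand: 6 + 2Q = 73 - Q → Q* = 22.3333.
The loss is the area between SMC and demand from Q* to Q_m; with linear curves that's a triangle of height MEB(Q_m).
DWL = ½ × 2.3333 × 7.0000 = 8.1666.

DWL = $8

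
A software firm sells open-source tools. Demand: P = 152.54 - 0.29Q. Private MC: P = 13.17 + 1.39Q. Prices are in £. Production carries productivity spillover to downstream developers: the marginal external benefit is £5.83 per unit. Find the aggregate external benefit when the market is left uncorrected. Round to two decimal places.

£483.65

Market equilibrium (private): 13.17 + 1.39Q = 152.54 - 0.29Q → Q_m = 82.9583.
Total external benefit = MEB × Q_m = 5.83 × 82.9583 = 483.6469.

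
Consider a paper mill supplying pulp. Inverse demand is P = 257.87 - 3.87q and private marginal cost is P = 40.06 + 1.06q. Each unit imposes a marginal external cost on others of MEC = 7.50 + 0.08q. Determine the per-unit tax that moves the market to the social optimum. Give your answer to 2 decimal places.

tax = 10.86 per unit

Social marginal cost = private MC + MEC = 47.56 + 1.14q.
Set SMC = demand: 47.56 + 1.14q = 257.87 - 3.87q → q* = 41.9780.
The Pigouvian tax equals MEC at q*: 7.50 + 0.08×41.9780 = 10.8582.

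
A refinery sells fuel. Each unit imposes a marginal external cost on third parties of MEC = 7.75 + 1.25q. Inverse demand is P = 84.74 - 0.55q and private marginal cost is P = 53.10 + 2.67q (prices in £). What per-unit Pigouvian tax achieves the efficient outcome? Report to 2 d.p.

Social marginal cost = private MC + MEC = 60.85 + 3.92q.
Set SMC = demand: 60.85 + 3.92q = 84.74 - 0.55q → q* = 5.3445.
The Pigouvian tax equals MEC at q*: 7.75 + 1.25×5.3445 = 14.4306.

tax = £14.43 per unit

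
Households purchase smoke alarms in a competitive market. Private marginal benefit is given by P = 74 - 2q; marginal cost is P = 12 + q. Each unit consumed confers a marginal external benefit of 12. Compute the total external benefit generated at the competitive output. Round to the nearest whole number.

248

Market equilibrium (private): 12 + q = 74 - 2q → q_m = 20.6667.
Total external benefit = MEB × q_m = 12 × 20.6667 = 248.0004.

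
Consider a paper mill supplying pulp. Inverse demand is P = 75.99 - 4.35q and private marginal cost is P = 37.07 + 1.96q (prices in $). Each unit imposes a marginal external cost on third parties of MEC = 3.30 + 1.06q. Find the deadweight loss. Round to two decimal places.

Market equilibrium (private): 37.07 + 1.96q = 75.99 - 4.35q → q_m = 6.1680.
Social marginal cost = private MC + MEC = 40.37 + 3.02q.
Set SMC = demand: 40.37 + 3.02q = 75.99 - 4.35q → q* = 4.8331.
Between q* and q_m the wedge SMC − demand runs linearly from 0 to MEC(q_m), so the loss is a triangle.
DWL = ½ × 1.3349 × 9.8381 = 6.5664.

DWL = $6.57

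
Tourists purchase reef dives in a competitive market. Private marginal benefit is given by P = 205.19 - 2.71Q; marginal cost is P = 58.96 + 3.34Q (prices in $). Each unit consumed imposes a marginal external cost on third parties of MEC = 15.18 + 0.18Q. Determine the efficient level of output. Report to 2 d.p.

Q* = 21.04

Social marginal benefit = demand − MEC = 190.01 - 2.89Q.
Set SMB = MC: 190.01 - 2.89Q = 58.96 + 3.34Q → Q* = 21.0353.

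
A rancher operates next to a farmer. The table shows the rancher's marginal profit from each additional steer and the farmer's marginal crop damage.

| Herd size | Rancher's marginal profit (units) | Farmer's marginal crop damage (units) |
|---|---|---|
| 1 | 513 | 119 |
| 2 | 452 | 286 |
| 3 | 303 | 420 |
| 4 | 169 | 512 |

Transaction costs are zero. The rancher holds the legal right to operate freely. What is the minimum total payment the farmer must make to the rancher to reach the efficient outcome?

472

Left alone the rancher would choose level 4 (marginal profit stays positive).
Efficient level: k* = 2 (marginal profit ≥ marginal crop damage through 2).
The farmer must at least cover the rancher's forgone profit from cutting 4→2: 303 + 169 = 472.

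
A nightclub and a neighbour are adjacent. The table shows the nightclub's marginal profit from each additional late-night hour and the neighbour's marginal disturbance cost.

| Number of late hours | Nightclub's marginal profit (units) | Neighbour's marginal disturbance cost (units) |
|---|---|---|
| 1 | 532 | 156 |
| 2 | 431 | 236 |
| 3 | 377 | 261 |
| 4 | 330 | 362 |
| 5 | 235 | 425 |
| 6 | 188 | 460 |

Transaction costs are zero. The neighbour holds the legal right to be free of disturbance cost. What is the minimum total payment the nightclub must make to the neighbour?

Efficient level: marginal profit ≥ marginal disturbance cost through level 3, so k* = 3.
With the neighbour holding the right, the nightclub must at least compensate total damage at k*: 156 + 236 + 261 = 653.

653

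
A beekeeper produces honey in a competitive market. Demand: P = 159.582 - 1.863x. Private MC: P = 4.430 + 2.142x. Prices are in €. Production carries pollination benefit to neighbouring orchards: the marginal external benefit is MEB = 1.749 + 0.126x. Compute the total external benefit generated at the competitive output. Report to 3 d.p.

Market equilibrium (private): 4.430 + 2.142x = 159.582 - 1.863x → x_m = 38.7396.
Total external benefit = ∫₀^{x_m} (1.749 + 0.126x) dx = 1.749×38.7396 + ½×0.126×38.7396² = 162.3032.

€162.303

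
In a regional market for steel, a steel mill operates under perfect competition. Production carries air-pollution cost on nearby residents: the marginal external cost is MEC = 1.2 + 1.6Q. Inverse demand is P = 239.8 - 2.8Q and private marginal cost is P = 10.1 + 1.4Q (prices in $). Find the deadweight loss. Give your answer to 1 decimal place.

DWL = $678.3

Market equilibrium (private): 10.1 + 1.4Q = 239.8 - 2.8Q → Q_m = 54.6905.
Social marginal cost = private MC + MEC = 11.3 + 3.0Q.
Set SMC = demand: 11.3 + 3.0Q = 239.8 - 2.8Q → Q* = 39.3966.
Between Q* and Q_m the wedge SMC − demand runs linearly from 0 to MEC(Q_m), so the loss is a triangle.
DWL = ½ × 15.2939 × 88.7048 = 678.3212.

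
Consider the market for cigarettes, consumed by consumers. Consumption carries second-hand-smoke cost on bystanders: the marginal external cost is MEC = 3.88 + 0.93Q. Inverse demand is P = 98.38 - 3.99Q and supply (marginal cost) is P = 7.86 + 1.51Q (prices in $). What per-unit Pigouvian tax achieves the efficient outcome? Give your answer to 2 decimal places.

tax = $16.41 per unit

Social marginal benefit = demand − MEC = 94.50 - 4.92Q.
Set SMB = MC: 94.50 - 4.92Q = 7.86 + 1.51Q → Q* = 13.4743.
The Pigouvian tax equals MEC at Q*: 3.88 + 0.93×13.4743 = 16.4111.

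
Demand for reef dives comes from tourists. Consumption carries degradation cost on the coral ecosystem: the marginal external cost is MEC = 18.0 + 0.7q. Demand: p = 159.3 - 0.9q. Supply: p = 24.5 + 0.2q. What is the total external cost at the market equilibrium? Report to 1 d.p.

7461.9

Market equilibrium (private): 24.5 + 0.2q = 159.3 - 0.9q → q_m = 122.5455.
Total external cost = ∫₀^{q_m} (18.0 + 0.7q) dq = 18.0×122.5455 + ½×0.7×122.5455² = 7461.9088.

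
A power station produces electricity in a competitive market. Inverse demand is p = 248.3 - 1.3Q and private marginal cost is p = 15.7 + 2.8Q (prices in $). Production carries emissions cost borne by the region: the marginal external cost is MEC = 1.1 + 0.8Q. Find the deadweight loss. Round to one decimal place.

DWL = $220.5

Market equilibrium (private): 15.7 + 2.8Q = 248.3 - 1.3Q → Q_m = 56.7317.
Social marginal cost = private MC + MEC = 16.8 + 3.6Q.
Set SMC = demand: 16.8 + 3.6Q = 248.3 - 1.3Q → Q* = 47.2449.
Between Q* and Q_m the wedge SMC − demand runs linearly from 0 to MEC(Q_m), so the loss is a triangle.
DWL = ½ × 9.4868 × 46.4854 = 220.4988.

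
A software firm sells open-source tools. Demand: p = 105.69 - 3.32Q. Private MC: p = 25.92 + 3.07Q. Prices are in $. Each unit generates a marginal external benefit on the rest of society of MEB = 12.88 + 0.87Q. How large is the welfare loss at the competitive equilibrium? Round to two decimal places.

DWL = $51.05

Market equilibrium (private): 25.92 + 3.07Q = 105.69 - 3.32Q → Q_m = 12.4836.
Social marginal cost = private MC − MEB = 13.04 + 2.20Q.
Set SMC = demand: 13.04 + 2.20Q = 105.69 - 3.32Q → Q* = 16.7844.
The loss is the area between SMC and demand from Q* to Q_m; with linear curves that's a triangle of height MEB(Q_m).
DWL = ½ × 4.3008 × 23.7407 = 51.0520.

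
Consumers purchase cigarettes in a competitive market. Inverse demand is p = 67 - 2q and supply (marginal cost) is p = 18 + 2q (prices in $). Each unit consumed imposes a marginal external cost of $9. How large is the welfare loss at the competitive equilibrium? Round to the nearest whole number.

Market equilibrium (private): 18 + 2q = 67 - 2q → q_m = 12.2500.
Social marginal benefit = demand − MEC = 58 - 2q.
Set SMB = MC: 58 - 2q = 18 + 2q → q* = 10.0000.
The welfare-loss triangle has base |q_m − q*| and height MEC(q_m) (the vertical gap between SMB and MC is zero at q* and MEC at q_m).
DWL = ½ × 2.2500 × 9.0000 = 10.1250.

DWL = $10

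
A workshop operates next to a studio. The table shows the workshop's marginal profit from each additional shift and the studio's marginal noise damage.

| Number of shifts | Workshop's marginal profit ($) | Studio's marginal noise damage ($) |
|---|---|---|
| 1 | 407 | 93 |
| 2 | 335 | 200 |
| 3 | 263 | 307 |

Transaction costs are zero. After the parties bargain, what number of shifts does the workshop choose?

2

Bargaining reaches the level where marginal profit last exceeds marginal noise damage.
That holds through level 2 (335 ≥ 200) but not at 3 (263 < 307).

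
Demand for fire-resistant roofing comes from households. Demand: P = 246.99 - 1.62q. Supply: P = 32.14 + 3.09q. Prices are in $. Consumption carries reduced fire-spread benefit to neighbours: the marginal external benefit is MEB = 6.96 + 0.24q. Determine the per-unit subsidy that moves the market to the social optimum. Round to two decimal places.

Social marginal benefit = demand + MEB = 253.95 - 1.38q.
Set SMB = MC: 253.95 - 1.38q = 32.14 + 3.09q → q* = 49.6219.
The Pigouvian subsidy equals MEB at q*: 6.96 + 0.24×49.6219 = 18.8693.

subsidy = $18.87 per unit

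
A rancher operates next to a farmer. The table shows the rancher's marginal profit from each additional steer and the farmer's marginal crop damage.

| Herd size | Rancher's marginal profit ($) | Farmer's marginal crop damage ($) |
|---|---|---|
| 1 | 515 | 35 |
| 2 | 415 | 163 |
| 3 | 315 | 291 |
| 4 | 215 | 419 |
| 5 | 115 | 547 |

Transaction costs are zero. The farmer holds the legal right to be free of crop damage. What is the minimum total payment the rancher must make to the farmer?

$489

Efficient level: marginal profit ≥ marginal crop damage through level 3, so k* = 3.
With the farmer holding the right, the rancher must at least compensate total damage at k*: 35 + 163 + 291 = 489.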